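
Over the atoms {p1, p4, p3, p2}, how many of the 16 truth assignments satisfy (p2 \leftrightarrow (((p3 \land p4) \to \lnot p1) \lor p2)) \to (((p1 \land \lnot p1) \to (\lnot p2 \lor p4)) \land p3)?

Initial set: {((p2 \leftrightarrow (((p3 \land p4) \to \lnot p1) \lor p2)) \to (((p1 \land \lnot p1) \to (\lnot p2 \lor p4)) \land p3))}.
((p2 \leftrightarrow (((p3 \land p4) \to \lnot p1) \lor p2)) \to (((p1 \land \lnot p1) \to (\lnot p2 \lor p4)) \land p3)): β-rule — branch into \lnot (p2 \leftrightarrow (((p3 \land p4) \to \lnot p1) \lor p2))  //  (((p1 \land \lnot p1) \to (\lnot p2 \lor p4)) \land p3).
  branch 1 (add \lnot (p2 \leftrightarrow (((p3 \land p4) \to \lnot p1) \lor p2))):
    \lnot (p2 \leftrightarrow (((p3 \land p4) \to \lnot p1) \lor p2)): β-rule — branch into p2, \lnot (((p3 \land p4) \to \lnot p1) \lor p2)  //  \lnot p2, (((p3 \land p4) \to \lnot p1) \lor p2).
      branch 1.1 (add p2, \lnot (((p3 \land p4) \to \lnot p1) \lor p2)):
        \lnot (((p3 \land p4) \to \lnot p1) \lor p2): α-rule — add \lnot ((p3 \land p4) \to \lnot p1), \lnot p2.
        × closes — contains both p2 and \lnot p2.
      branch 1.2 (add \lnot p2, (((p3 \land p4) \to \lnot p1) \lor p2)):
        (((p3 \land p4) \to \lnot p1) \lor p2): β-rule — branch into ((p3 \land p4) \to \lnot p1)  //  p2.
          branch 1.2.1 (add ((p3 \land p4) \to \lnot p1)):
            ((p3 \land p4) \to \lnot p1): β-rule — branch into \lnot (p3 \land p4)  //  \lnot p1.
              branch 1.2.1.1 (add \lnot (p3 \land p4)):
                \lnot (p3 \land p4): β-rule — branch into \lnot p3  //  \lnot p4.
                  branch 1.2.1.1.1 (add \lnot p3):
                    ○ open, literals {p2=false, p3=false}.
                  branch 1.2.1.1.2 (add \lnot p4):
                    ○ open, literals {p2=false, p4=false}.
              branch 1.2.1.2 (add \lnot p1):
                ○ open, literals {p1=false, p2=false}.
          branch 1.2.2 (add p2):
            × closes — contains both p2 and \lnot p2.
  branch 2 (add (((p1 \land \lnot p1) \to (\lnot p2 \lor p4)) \land p3)):
    (((p1 \land \lnot p1) \to (\lnot p2 \lor p4)) \land p3): α-rule — add ((p1 \land \lnot p1) \to (\lnot p2 \lor p4)), p3.
    ((p1 \land \lnot p1) \to (\lnot p2 \lor p4)): β-rule — branch into \lnot (p1 \land \lnot p1)  //  (\lnot p2 \lor p4).
      branch 2.1 (add \lnot (p1 \land \lnot p1)):
        \lnot (p1 \land \lnot p1): β-rule — branch into \lnot p1  //  \lnot \lnot p1.
          branch 2.1.1 (add \lnot p1):
            ○ open, literals {p1=false, p3=true}.
          branch 2.1.2 (add \lnot \lnot p1):
            ○ open, literals {p1=true, p3=true}.
      branch 2.2 (add (\lnot p2 \lor p4)):
        (\lnot p2 \lor p4): β-rule — branch into \lnot p2  //  p4.
          branch 2.2.1 (add \lnot p2):
            ○ open, literals {p2=false, p3=true}.
          branch 2.2.2 (add p4):
            ○ open, literals {p3=true, p4=true}.
2 branches closed, 7 open.
Each open branch fixes some atoms; the unmentioned ones are free. Counting distinct full assignments: branch {p2=false, p3=false} (p1, p4) contributes 4 new; branch {p2=false, p4=false} (p1, p3) contributes 2 new; branch {p1=false, p2=false} (p4, p3) contributes 1 new; branch {p1=false, p3=true} (p4, p2) contributes 2 new; branch {p1=true, p3=true} (p4, p2) contributes 3 new; branch {p2=false, p3=true} (p1, p4) contributes 0 new; branch {p3=true, p4=true} (p1, p2) contributes 0 new. Total: 12.

12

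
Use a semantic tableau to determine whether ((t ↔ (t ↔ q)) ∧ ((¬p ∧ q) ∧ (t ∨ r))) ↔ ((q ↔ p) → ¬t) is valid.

Assume the negation and expand:
Initial set: {¬(((t ↔ (t ↔ q)) ∧ ((¬p ∧ q) ∧ (t ∨ r))) ↔ ((q ↔ p) → ¬t))}.
¬(((t ↔ (t ↔ q)) ∧ ((¬p ∧ q) ∧ (t ∨ r))) ↔ ((q ↔ p) → ¬t)): β-rule — branch into ((t ↔ (t ↔ q)) ∧ ((¬p ∧ q) ∧ (t ∨ r))), ¬((q ↔ p) → ¬t)  //  ¬((t ↔ (t ↔ q)) ∧ ((¬p ∧ q) ∧ (t ∨ r))), ((q ↔ p) → ¬t).
  branch 1 (add ((t ↔ (t ↔ q)) ∧ ((¬p ∧ q) ∧ (t ∨ r))), ¬((q ↔ p) → ¬t)):
    ((t ↔ (t ↔ q)) ∧ ((¬p ∧ q) ∧ (t ∨ r))): α-rule — add (t ↔ (t ↔ q)), ((¬p ∧ q) ∧ (t ∨ r)).
    ¬((q ↔ p) → ¬t): α-rule — add (q ↔ p), ¬¬t.
    ((¬p ∧ q) ∧ (t ∨ r)): α-rule — add (¬p ∧ q), (t ∨ r).
    (¬p ∧ q): α-rule — add ¬p, q.
    (t ↔ (t ↔ q)): β-rule — branch into t, (t ↔ q)  //  ¬t, ¬(t ↔ q).
      branch 1.1 (add t, (t ↔ q)):
        (q ↔ p): β-rule — branch into q, p  //  ¬q, ¬p.
          branch 1.1.1 (add q, p):
            × closes — contains both p and ¬p.
          branch 1.1.2 (add ¬q, ¬p):
            × closes — contains both q and ¬q.
      branch 1.2 (add ¬t, ¬(t ↔ q)):
        × closes — contains both t and ¬t.
  branch 2 (add ¬((t ↔ (t ↔ q)) ∧ ((¬p ∧ q) ∧ (t ∨ r))), ((q ↔ p) → ¬t)):
    ¬((t ↔ (t ↔ q)) ∧ ((¬p ∧ q) ∧ (t ∨ r))): β-rule — branch into ¬(t ↔ (t ↔ q))  //  ¬((¬p ∧ q) ∧ (t ∨ r)).
      branch 2.1 (add ¬(t ↔ (t ↔ q))):
        ((q ↔ p) → ¬t): β-rule — branch into ¬(q ↔ p)  //  ¬t.
          branch 2.1.1 (add ¬(q ↔ p)):
            ¬(t ↔ (t ↔ q)): β-rule — branch into t, ¬(t ↔ q)  //  ¬t, (t ↔ q).
              branch 2.1.1.1 (add t, ¬(t ↔ q)):
                ¬(q ↔ p): β-rule — branch into q, ¬p  //  ¬q, p.
                  branch 2.1.1.1.1 (add q, ¬p):
                    ¬(t ↔ q): β-rule — branch into t, ¬q  //  ¬t, q.
                      branch 2.1.1.1.1.1 (add t, ¬q):
                        × closes — contains both q and ¬q.
                      branch 2.1.1.1.1.2 (add ¬t, q):
                        × closes — contains both t and ¬t.
                  branch 2.1.1.1.2 (add ¬q, p):
                    ¬(t ↔ q): β-rule — branch into t, ¬q  //  ¬t, q.
                      branch 2.1.1.1.2.1 (add t, ¬q):
                        ○ open, literals {p=true, q=false, t=true}.
                      branch 2.1.1.1.2.2 (add ¬t, q):
                        × closes — contains both t and ¬t.
              branch 2.1.1.2 (add ¬t, (t ↔ q)):
                ¬(q ↔ p): β-rule — branch into q, ¬p  //  ¬q, p.
                  branch 2.1.1.2.1 (add q, ¬p):
                    (t ↔ q): β-rule — branch into t, q  //  ¬t, ¬q.
                      branch 2.1.1.2.1.1 (add t, q):
                        × closes — contains both t and ¬t.
                      branch 2.1.1.2.1.2 (add ¬t, ¬q):
                        × closes — contains both q and ¬q.
                  branch 2.1.1.2.2 (add ¬q, p):
                    (t ↔ q): β-rule — branch into t, q  //  ¬t, ¬q.
                      branch 2.1.1.2.2.1 (add t, q):
                        × closes — contains both t and ¬t.
                      branch 2.1.1.2.2.2 (add ¬t, ¬q):
                        ○ open, literals {p=true, q=false, t=false}.
          branch 2.1.2 (add ¬t):
            ¬(t ↔ (t ↔ q)): β-rule — branch into t, ¬(t ↔ q)  //  ¬t, (t ↔ q).
              branch 2.1.2.1 (add t, ¬(t ↔ q)):
                × closes — contains both t and ¬t.
              branch 2.1.2.2 (add ¬t, (t ↔ q)):
                (t ↔ q): β-rule — branch into t, q  //  ¬t, ¬q.
                  branch 2.1.2.2.1 (add t, q):
                    × closes — contains both t and ¬t.
                  branch 2.1.2.2.2 (add ¬t, ¬q):
                    ○ open, literals {q=false, t=false}.
      branch 2.2 (add ¬((¬p ∧ q) ∧ (t ∨ r))):
        ((q ↔ p) → ¬t): β-rule — branch into ¬(q ↔ p)  //  ¬t.
          branch 2.2.1 (add ¬(q ↔ p)):
            ¬((¬p ∧ q) ∧ (t ∨ r)): β-rule — branch into ¬(¬p ∧ q)  //  ¬(t ∨ r).
              branch 2.2.1.1 (add ¬(¬p ∧ q)):
                ¬(q ↔ p): β-rule — branch into q, ¬p  //  ¬q, p.
                  branch 2.2.1.1.1 (add q, ¬p):
                    ¬(¬p ∧ q): β-rule — branch into ¬¬p  //  ¬q.
                      branch 2.2.1.1.1.1 (add ¬¬p):
                        × closes — contains both p and ¬p.
                      branch 2.2.1.1.1.2 (add ¬q):
                        × closes — contains both q and ¬q.
                  branch 2.2.1.1.2 (add ¬q, p):
                    ¬(¬p ∧ q): β-rule — branch into ¬¬p  //  ¬q.
                      branch 2.2.1.1.2.1 (add ¬¬p):
                        ○ open, literals {p=true, q=false}.
                      branch 2.2.1.1.2.2 (add ¬q):
                        ○ open, literals {p=true, q=false}.
              branch 2.2.1.2 (add ¬(t ∨ r)):
                ¬(t ∨ r): α-rule — add ¬t, ¬r.
                ¬(q ↔ p): β-rule — branch into q, ¬p  //  ¬q, p.
                  branch 2.2.1.2.1 (add q, ¬p):
                    ○ open, literals {p=false, q=true, r=false, t=false}.
                  branch 2.2.1.2.2 (add ¬q, p):
                    ○ open, literals {p=true, q=false, r=false, t=false}.
          branch 2.2.2 (add ¬t):
            ¬((¬p ∧ q) ∧ (t ∨ r)): β-rule — branch into ¬(¬p ∧ q)  //  ¬(t ∨ r).
              branch 2.2.2.1 (add ¬(¬p ∧ q)):
                ¬(¬p ∧ q): β-rule — branch into ¬¬p  //  ¬q.
                  branch 2.2.2.1.1 (add ¬¬p):
                    ○ open, literals {p=true, t=false}.
                  branch 2.2.2.1.2 (add ¬q):
                    ○ open, literals {q=false, t=false}.
              branch 2.2.2.2 (add ¬(t ∨ r)):
                ¬(t ∨ r): α-rule — add ¬t, ¬r.
                ○ open, literals {r=false, t=false}.
13 branches closed, 10 open.
An open branch gives a countermodel: p=true, q=false, t=true (unmentioned atoms arbitrary); under it the original formula is false.

Not valid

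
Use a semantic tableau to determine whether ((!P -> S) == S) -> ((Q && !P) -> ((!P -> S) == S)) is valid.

Valid

Assume the negation and expand:
Initial set: {!(((!P -> S) == S) -> ((Q && !P) -> ((!P -> S) == S)))}.
!(((!P -> S) == S) -> ((Q && !P) -> ((!P -> S) == S))): α-rule — add ((!P -> S) == S), !((Q && !P) -> ((!P -> S) == S)).
!((Q && !P) -> ((!P -> S) == S)): α-rule — add (Q && !P), !((!P -> S) == S).
(Q && !P): α-rule — add Q, !P.
((!P -> S) == S): β-rule — branch into (!P -> S), S  //  !(!P -> S), !S.
  branch 1 (add (!P -> S), S):
    !((!P -> S) == S): β-rule — branch into (!P -> S), !S  //  !(!P -> S), S.
      branch 1.1 (add (!P -> S), !S):
        × closes — contains both S and !S.
      branch 1.2 (add !(!P -> S), S):
        !(!P -> S): α-rule — add !P, !S.
        × closes — contains both S and !S.
  branch 2 (add !(!P -> S), !S):
    !(!P -> S): α-rule — add !P, !S.
    !((!P -> S) == S): β-rule — branch into (!P -> S), !S  //  !(!P -> S), S.
      branch 2.1 (add (!P -> S), !S):
        (!P -> S): β-rule — branch into !!P  //  S.
          branch 2.1.1 (add !!P):
            × closes — contains both P and !P.
          branch 2.1.2 (add S):
            × closes — contains both S and !S.
      branch 2.2 (add !(!P -> S), S):
        × closes — contains both S and !S.
All 5 branches close.
Every branch closed, so the negation is unsatisfiable and the formula is valid.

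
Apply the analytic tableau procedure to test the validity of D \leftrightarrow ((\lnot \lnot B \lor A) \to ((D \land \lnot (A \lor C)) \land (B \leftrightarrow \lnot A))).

Assume the negation and expand:
Initial set: {\lnot (D \leftrightarrow ((\lnot \lnot B \lor A) \to ((D \land \lnot (A \lor C)) \land (B \leftrightarrow \lnot A))))}.
\lnot (D \leftrightarrow ((\lnot \lnot B \lor A) \to ((D \land \lnot (A \lor C)) \land (B \leftrightarrow \lnot A)))): β-rule — branch into D, \lnot ((\lnot \lnot B \lor A) \to ((D \land \lnot (A \lor C)) \land (B \leftrightarrow \lnot A)))  //  \lnot D, ((\lnot \lnot B \lor A) \to ((D \land \lnot (A \lor C)) \land (B \leftrightarrow \lnot A))).
  branch 1 (add D, \lnot ((\lnot \lnot B \lor A) \to ((D \land \lnot (A \lor C)) \land (B \leftrightarrow \lnot A)))):
    \lnot ((\lnot \lnot B \lor A) \to ((D \land \lnot (A \lor C)) \land (B \leftrightarrow \lnot A))): α-rule — add (\lnot \lnot B \lor A), \lnot ((D \land \lnot (A \lor C)) \land (B \leftrightarrow \lnot A)).
    (\lnot \lnot B \lor A): β-rule — branch into \lnot \lnot B  //  A.
      branch 1.1 (add \lnot \lnot B):
        \lnot \lnot B: drop double negation, giving B.
        \lnot ((D \land \lnot (A \lor C)) \land (B \leftrightarrow \lnot A)): β-rule — branch into \lnot (D \land \lnot (A \lor C))  //  \lnot (B \leftrightarrow \lnot A).
          branch 1.1.1 (add \lnot (D \land \lnot (A \lor C))):
            \lnot (D \land \lnot (A \lor C)): β-rule — branch into \lnot D  //  \lnot \lnot (A \lor C).
              branch 1.1.1.1 (add \lnot D):
                × closes — contains both D and \lnot D.
              branch 1.1.1.2 (add \lnot \lnot (A \lor C)):
                \lnot \lnot (A \lor C): β-rule — branch into A  //  C.
                  branch 1.1.1.2.1 (add A):
                    ○ open, literals {A=true, B=true, D=true}.
                  branch 1.1.1.2.2 (add C):
                    ○ open, literals {B=true, C=true, D=true}.
          branch 1.1.2 (add \lnot (B \leftrightarrow \lnot A)):
            \lnot (B \leftrightarrow \lnot A): β-rule — branch into B, \lnot \lnot A  //  \lnot B, \lnot A.
              branch 1.1.2.1 (add B, \lnot \lnot A):
                ○ open, literals {A=true, B=true, D=true}.
              branch 1.1.2.2 (add \lnot B, \lnot A):
                × closes — contains both B and \lnot B.
      branch 1.2 (add A):
        \lnot ((D \land \lnot (A \lor C)) \land (B \leftrightarrow \lnot A)): β-rule — branch into \lnot (D \land \lnot (A \lor C))  //  \lnot (B \leftrightarrow \lnot A).
          branch 1.2.1 (add \lnot (D \land \lnot (A \lor C))):
            \lnot (D \land \lnot (A \lor C)): β-rule — branch into \lnot D  //  \lnot \lnot (A \lor C).
              branch 1.2.1.1 (add \lnot D):
                × closes — contains both D and \lnot D.
              branch 1.2.1.2 (add \lnot \lnot (A \lor C)):
                \lnot \lnot (A \lor C): β-rule — branch into A  //  C.
                  branch 1.2.1.2.1 (add A):
                    ○ open, literals {A=true, D=true}.
                  branch 1.2.1.2.2 (add C):
                    ○ open, literals {A=true, C=true, D=true}.
          branch 1.2.2 (add \lnot (B \leftrightarrow \lnot A)):
            \lnot (B \leftrightarrow \lnot A): β-rule — branch into B, \lnot \lnot A  //  \lnot B, \lnot A.
              branch 1.2.2.1 (add B, \lnot \lnot A):
                ○ open, literals {A=true, B=true, D=true}.
              branch 1.2.2.2 (add \lnot B, \lnot A):
                × closes — contains both A and \lnot A.
  branch 2 (add \lnot D, ((\lnot \lnot B \lor A) \to ((D \land \lnot (A \lor C)) \land (B \leftrightarrow \lnot A)))):
    ((\lnot \lnot B \lor A) \to ((D \land \lnot (A \lor C)) \land (B \leftrightarrow \lnot A))): β-rule — branch into \lnot (\lnot \lnot B \lor A)  //  ((D \land \lnot (A \lor C)) \land (B \leftrightarrow \lnot A)).
      branch 2.1 (add \lnot (\lnot \lnot B \lor A)):
        \lnot (\lnot \lnot B \lor A): α-rule — add \lnot \lnot \lnot B, \lnot A.
        \lnot \lnot \lnot B: drop double negation, giving \lnot B.
        ○ open, literals {A=false, B=false, D=false}.
      branch 2.2 (add ((D \land \lnot (A \lor C)) \land (B \leftrightarrow \lnot A))):
        ((D \land \lnot (A \lor C)) \land (B \leftrightarrow \lnot A)): α-rule — add (D \land \lnot (A \lor C)), (B \leftrightarrow \lnot A).
        (D \land \lnot (A \lor C)): α-rule — add D, \lnot (A \lor C).
        × closes — contains both D and \lnot D.
5 branches closed, 7 open.
An open branch gives a countermodel: A=true, B=true, D=true (unmentioned atoms arbitrary); under it the original formula is false.

Not valid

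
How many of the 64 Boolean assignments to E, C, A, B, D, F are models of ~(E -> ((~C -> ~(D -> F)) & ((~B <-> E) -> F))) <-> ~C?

Initial set: {(~(E -> ((~C -> ~(D -> F)) & ((~B <-> E) -> F))) <-> ~C)}.
(~(E -> ((~C -> ~(D -> F)) & ((~B <-> E) -> F))) <-> ~C): β-rule — branch into ~(E -> ((~C -> ~(D -> F)) & ((~B <-> E) -> F))), ~C  //  ~~(E -> ((~C -> ~(D -> F)) & ((~B <-> E) -> F))), ~~C.
  branch 1 (add ~(E -> ((~C -> ~(D -> F)) & ((~B <-> E) -> F))), ~C):
    ~(E -> ((~C -> ~(D -> F)) & ((~B <-> E) -> F))): α-rule — add E, ~((~C -> ~(D -> F)) & ((~B <-> E) -> F)).
    ~((~C -> ~(D -> F)) & ((~B <-> E) -> F)): β-rule — branch into ~(~C -> ~(D -> F))  //  ~((~B <-> E) -> F).
      branch 1.1 (add ~(~C -> ~(D -> F))):
        ~(~C -> ~(D -> F)): α-rule — add ~C, ~~(D -> F).
        ~~(D -> F): β-rule — branch into ~D  //  F.
          branch 1.1.1 (add ~D):
            ○ open, literals {C=0, D=0, E=1}.
          branch 1.1.2 (add F):
            ○ open, literals {C=0, E=1, F=1}.
      branch 1.2 (add ~((~B <-> E) -> F)):
        ~((~B <-> E) -> F): α-rule — add (~B <-> E), ~F.
        (~B <-> E): β-rule — branch into ~B, E  //  ~~B, ~E.
          branch 1.2.1 (add ~B, E):
            ○ open, literals {B=0, C=0, E=1, F=0}.
          branch 1.2.2 (add ~~B, ~E):
            × closes — contains both E and ~E.
  branch 2 (add ~~(E -> ((~C -> ~(D -> F)) & ((~B <-> E) -> F))), ~~C):
    ~~(E -> ((~C -> ~(D -> F)) & ((~B <-> E) -> F))): β-rule — branch into ~E  //  ((~C -> ~(D -> F)) & ((~B <-> E) -> F)).
      branch 2.1 (add ~E):
        ○ open, literals {C=1, E=0}.
      branch 2.2 (add ((~C -> ~(D -> F)) & ((~B <-> E) -> F))):
        ((~C -> ~(D -> F)) & ((~B <-> E) -> F)): α-rule — add (~C -> ~(D -> F)), ((~B <-> E) -> F).
        (~C -> ~(D -> F)): β-rule — branch into ~~C  //  ~(D -> F).
          branch 2.2.1 (add ~~C):
            ((~B <-> E) -> F): β-rule — branch into ~(~B <-> E)  //  F.
              branch 2.2.1.1 (add ~(~B <-> E)):
                ~(~B <-> E): β-rule — branch into ~B, ~E  //  ~~B, E.
                  branch 2.2.1.1.1 (add ~B, ~E):
                    ○ open, literals {B=0, C=1, E=0}.
                  branch 2.2.1.1.2 (add ~~B, E):
                    ○ open, literals {B=1, C=1, E=1}.
              branch 2.2.1.2 (add F):
                ○ open, literals {C=1, F=1}.
          branch 2.2.2 (add ~(D -> F)):
            ~(D -> F): α-rule — add D, ~F.
            ((~B <-> E) -> F): β-rule — branch into ~(~B <-> E)  //  F.
              branch 2.2.2.1 (add ~(~B <-> E)):
                ~(~B <-> E): β-rule — branch into ~B, ~E  //  ~~B, E.
                  branch 2.2.2.1.1 (add ~B, ~E):
                    ○ open, literals {B=0, C=1, D=1, E=0, F=0}.
                  branch 2.2.2.1.2 (add ~~B, E):
                    ○ open, literals {B=1, C=1, D=1, E=1, F=0}.
              branch 2.2.2.2 (add F):
                × closes — contains both F and ~F.
2 branches closed, 9 open.
Each open branch fixes some atoms; the unmentioned ones are free. Counting distinct full assignments: branch {C=0, D=0, E=1} (A, B, F) contributes 8 new; branch {C=0, E=1, F=1} (A, B, D) contributes 4 new; branch {B=0, C=0, E=1, F=0} (A, D) contributes 2 new; branch {C=1, E=0} (A, B, D, F) contributes 16 new; branch {B=0, C=1, E=0} (A, D, F) contributes 0 new; branch {B=1, C=1, E=1} (A, D, F) contributes 8 new; branch {C=1, F=1} (E, A, B, D) contributes 4 new; branch {B=0, C=1, D=1, E=0, F=0} (A) contributes 0 new; branch {B=1, C=1, D=1, E=1, F=0} (A) contributes 0 new. Total: 42.

42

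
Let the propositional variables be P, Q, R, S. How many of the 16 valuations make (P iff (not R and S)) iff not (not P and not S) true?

4

Initial set: {((P iff (not R and S)) iff not (not P and not S))}.
((P iff (not R and S)) iff not (not P and not S)): β-rule — branch into (P iff (not R and S)), not (not P and not S)  //  not (P iff (not R and S)), not not (not P and not S).
  branch 1 (add (P iff (not R and S)), not (not P and not S)):
    (P iff (not R and S)): β-rule — branch into P, (not R and S)  //  not P, not (not R and S).
      branch 1.1 (add P, (not R and S)):
        (not R and S): α-rule — add not R, S.
        not (not P and not S): β-rule — branch into not not P  //  not not S.
          branch 1.1.1 (add not not P):
            ○ open, literals {P=1, R=0, S=1}.
          branch 1.1.2 (add not not S):
            ○ open, literals {P=1, R=0, S=1}.
      branch 1.2 (add not P, not (not R and S)):
        not (not P and not S): β-rule — branch into not not P  //  not not S.
          branch 1.2.1 (add not not P):
            × closes — contains both P and not P.
          branch 1.2.2 (add not not S):
            not (not R and S): β-rule — branch into not not R  //  not S.
              branch 1.2.2.1 (add not not R):
                ○ open, literals {P=0, R=1, S=1}.
              branch 1.2.2.2 (add not S):
                × closes — contains both S and not S.
  branch 2 (add not (P iff (not R and S)), not not (not P and not S)):
    not not (not P and not S): α-rule — add not P, not S.
    not (P iff (not R and S)): β-rule — branch into P, not (not R and S)  //  not P, (not R and S).
      branch 2.1 (add P, not (not R and S)):
        × closes — contains both P and not P.
      branch 2.2 (add not P, (not R and S)):
        (not R and S): α-rule — add not R, S.
        × closes — contains both S and not S.
4 branches closed, 3 open.
Each open branch fixes some atoms; the unmentioned ones are free. Counting distinct full assignments: branch {P=1, R=0, S=1} (Q) contributes 2 new; branch {P=1, R=0, S=1} (Q) contributes 0 new; branch {P=0, R=1, S=1} (Q) contributes 2 new. Total: 4.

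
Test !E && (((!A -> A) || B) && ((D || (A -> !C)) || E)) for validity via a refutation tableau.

Not valid

Assume the negation and expand:
Initial set: {!(!E && (((!A -> A) || B) && ((D || (A -> !C)) || E)))}.
!(!E && (((!A -> A) || B) && ((D || (A -> !C)) || E))): β-rule — branch into !!E  //  !(((!A -> A) || B) && ((D || (A -> !C)) || E)).
  branch 1 (add !!E):
    ○ open, literals {E=1}.
  branch 2 (add !(((!A -> A) || B) && ((D || (A -> !C)) || E))):
    !(((!A -> A) || B) && ((D || (A -> !C)) || E)): β-rule — branch into !((!A -> A) || B)  //  !((D || (A -> !C)) || E).
      branch 2.1 (add !((!A -> A) || B)):
        !((!A -> A) || B): α-rule — add !(!A -> A), !B.
        !(!A -> A): α-rule — add !A, !A.
        ○ open, literals {A=0, B=0}.
      branch 2.2 (add !((D || (A -> !C)) || E)):
        !((D || (A -> !C)) || E): α-rule — add !(D || (A -> !C)), !E.
        !(D || (A -> !C)): α-rule — add !D, !(A -> !C).
        !(A -> !C): α-rule — add A, !!C.
        ○ open, literals {A=1, C=1, D=0, E=0}.
0 branches closed, 3 open.
An open branch gives a countermodel: E=1 (unmentioned atoms arbitrary); under it the original formula is false.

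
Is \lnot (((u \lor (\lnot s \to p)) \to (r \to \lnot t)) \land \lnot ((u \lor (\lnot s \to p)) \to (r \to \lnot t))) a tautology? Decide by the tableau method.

Assume the negation and expand:
Initial set: {\lnot \lnot (((u \lor (\lnot s \to p)) \to (r \to \lnot t)) \land \lnot ((u \lor (\lnot s \to p)) \to (r \to \lnot t)))}.
\lnot \lnot (((u \lor (\lnot s \to p)) \to (r \to \lnot t)) \land \lnot ((u \lor (\lnot s \to p)) \to (r \to \lnot t))): α-rule — add ((u \lor (\lnot s \to p)) \to (r \to \lnot t)), \lnot ((u \lor (\lnot s \to p)) \to (r \to \lnot t)).
\lnot ((u \lor (\lnot s \to p)) \to (r \to \lnot t)): α-rule — add (u \lor (\lnot s \to p)), \lnot (r \to \lnot t).
\lnot (r \to \lnot t): α-rule — add r, \lnot \lnot t.
((u \lor (\lnot s \to p)) \to (r \to \lnot t)): β-rule — branch into \lnot (u \lor (\lnot s \to p))  //  (r \to \lnot t).
  branch 1 (add \lnot (u \lor (\lnot s \to p))):
    \lnot (u \lor (\lnot s \to p)): α-rule — add \lnot u, \lnot (\lnot s \to p).
    \lnot (\lnot s \to p): α-rule — add \lnot s, \lnot p.
    (u \lor (\lnot s \to p)): β-rule — branch into u  //  (\lnot s \to p).
      branch 1.1 (add u):
        × closes — contains both u and \lnot u.
      branch 1.2 (add (\lnot s \to p)):
        (\lnot s \to p): β-rule — branch into \lnot \lnot s  //  p.
          branch 1.2.1 (add \lnot \lnot s):
            × closes — contains both s and \lnot s.
          branch 1.2.2 (add p):
            × closes — contains both p and \lnot p.
  branch 2 (add (r \to \lnot t)):
    (u \lor (\lnot s \to p)): β-rule — branch into u  //  (\lnot s \to p).
      branch 2.1 (add u):
        (r \to \lnot t): β-rule — branch into \lnot r  //  \lnot t.
          branch 2.1.1 (add \lnot r):
            × closes — contains both r and \lnot r.
          branch 2.1.2 (add \lnot t):
            × closes — contains both t and \lnot t.
      branch 2.2 (add (\lnot s \to p)):
        (r \to \lnot t): β-rule — branch into \lnot r  //  \lnot t.
          branch 2.2.1 (add \lnot r):
            × closes — contains both r and \lnot r.
          branch 2.2.2 (add \lnot t):
            × closes — contains both t and \lnot t.
All 7 branches close.
Every branch closed, so the negation is unsatisfiable and the formula is valid.

Valid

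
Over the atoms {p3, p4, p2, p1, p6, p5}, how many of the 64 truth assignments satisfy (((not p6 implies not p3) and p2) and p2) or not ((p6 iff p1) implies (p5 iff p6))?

34

Initial set: {((((not p6 implies not p3) and p2) and p2) or not ((p6 iff p1) implies (p5 iff p6)))}.
((((not p6 implies not p3) and p2) and p2) or not ((p6 iff p1) implies (p5 iff p6))): β-rule — branch into (((not p6 implies not p3) and p2) and p2)  //  not ((p6 iff p1) implies (p5 iff p6)).
  branch 1 (add (((not p6 implies not p3) and p2) and p2)):
    (((not p6 implies not p3) and p2) and p2): α-rule — add ((not p6 implies not p3) and p2), p2.
    ((not p6 implies not p3) and p2): α-rule — add (not p6 implies not p3), p2.
    (not p6 implies not p3): β-rule — branch into not not p6  //  not p3.
      branch 1.1 (add not not p6):
        ○ open, literals {p2=true, p6=true}.
      branch 1.2 (add not p3):
        ○ open, literals {p2=true, p3=false}.
  branch 2 (add not ((p6 iff p1) implies (p5 iff p6))):
    not ((p6 iff p1) implies (p5 iff p6)): α-rule — add (p6 iff p1), not (p5 iff p6).
    (p6 iff p1): β-rule — branch into p6, p1  //  not p6, not p1.
      branch 2.1 (add p6, p1):
        not (p5 iff p6): β-rule — branch into p5, not p6  //  not p5, p6.
          branch 2.1.1 (add p5, not p6):
            × closes — contains both p6 and not p6.
          branch 2.1.2 (add not p5, p6):
            ○ open, literals {p1=true, p5=false, p6=true}.
      branch 2.2 (add not p6, not p1):
        not (p5 iff p6): β-rule — branch into p5, not p6  //  not p5, p6.
          branch 2.2.1 (add p5, not p6):
            ○ open, literals {p1=false, p5=true, p6=false}.
          branch 2.2.2 (add not p5, p6):
            × closes — contains both p6 and not p6.
2 branches closed, 4 open.
Each open branch fixes some atoms; the unmentioned ones are free. Counting distinct full assignments: branch {p2=true, p6=true} (p3, p4, p1, p5) contributes 16 new; branch {p2=true, p3=false} (p4, p1, p6, p5) contributes 8 new; branch {p1=true, p5=false, p6=true} (p3, p4, p2) contributes 4 new; branch {p1=false, p5=true, p6=false} (p3, p4, p2) contributes 6 new. Total: 34.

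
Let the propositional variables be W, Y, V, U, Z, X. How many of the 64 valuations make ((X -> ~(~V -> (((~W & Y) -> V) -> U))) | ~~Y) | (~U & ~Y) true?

Initial set: {(((X -> ~(~V -> (((~W & Y) -> V) -> U))) | ~~Y) | (~U & ~Y))}.
(((X -> ~(~V -> (((~W & Y) -> V) -> U))) | ~~Y) | (~U & ~Y)): β-rule — branch into ((X -> ~(~V -> (((~W & Y) -> V) -> U))) | ~~Y)  //  (~U & ~Y).
  branch 1 (add ((X -> ~(~V -> (((~W & Y) -> V) -> U))) | ~~Y)):
    ((X -> ~(~V -> (((~W & Y) -> V) -> U))) | ~~Y): β-rule — branch into (X -> ~(~V -> (((~W & Y) -> V) -> U)))  //  ~~Y.
      branch 1.1 (add (X -> ~(~V -> (((~W & Y) -> V) -> U)))):
        (X -> ~(~V -> (((~W & Y) -> V) -> U))): β-rule — branch into ~X  //  ~(~V -> (((~W & Y) -> V) -> U)).
          branch 1.1.1 (add ~X):
            ○ open, literals {X=0}.
          branch 1.1.2 (add ~(~V -> (((~W & Y) -> V) -> U))):
            ~(~V -> (((~W & Y) -> V) -> U)): α-rule — add ~V, ~(((~W & Y) -> V) -> U).
            ~(((~W & Y) -> V) -> U): α-rule — add ((~W & Y) -> V), ~U.
            ((~W & Y) -> V): β-rule — branch into ~(~W & Y)  //  V.
              branch 1.1.2.1 (add ~(~W & Y)):
                ~(~W & Y): β-rule — branch into ~~W  //  ~Y.
                  branch 1.1.2.1.1 (add ~~W):
                    ○ open, literals {U=0, V=0, W=1}.
                  branch 1.1.2.1.2 (add ~Y):
                    ○ open, literals {U=0, V=0, Y=0}.
              branch 1.1.2.2 (add V):
                × closes — contains both V and ~V.
      branch 1.2 (add ~~Y):
        ~~Y: drop double negation, giving Y.
        ○ open, literals {Y=1}.
  branch 2 (add (~U & ~Y)):
    (~U & ~Y): α-rule — add ~U, ~Y.
    ○ open, literals {U=0, Y=0}.
1 branch closed, 5 open.
Each open branch fixes some atoms; the unmentioned ones are free. Counting distinct full assignments: branch {X=0} (W, Y, V, U, Z) contributes 32 new; branch {U=0, V=0, W=1} (Y, Z, X) contributes 4 new; branch {U=0, V=0, Y=0} (W, Z, X) contributes 2 new; branch {Y=1} (W, V, U, Z, X) contributes 14 new; branch {U=0, Y=0} (W, V, Z, X) contributes 4 new. Total: 56.

56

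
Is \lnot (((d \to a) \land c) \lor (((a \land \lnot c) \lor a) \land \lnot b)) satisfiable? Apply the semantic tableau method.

Initial set: {\lnot (((d \to a) \land c) \lor (((a \land \lnot c) \lor a) \land \lnot b))}.
\lnot (((d \to a) \land c) \lor (((a \land \lnot c) \lor a) \land \lnot b)): α-rule — add \lnot ((d \to a) \land c), \lnot (((a \land \lnot c) \lor a) \land \lnot b).
\lnot ((d \to a) \land c): β-rule — branch into \lnot (d \to a)  //  \lnot c.
  branch 1 (add \lnot (d \to a)):
    \lnot (d \to a): α-rule — add d, \lnot a.
    \lnot (((a \land \lnot c) \lor a) \land \lnot b): β-rule — branch into \lnot ((a \land \lnot c) \lor a)  //  \lnot \lnot b.
      branch 1.1 (add \lnot ((a \land \lnot c) \lor a)):
        \lnot ((a \land \lnot c) \lor a): α-rule — add \lnot (a \land \lnot c), \lnot a.
        \lnot (a \land \lnot c): β-rule — branch into \lnot a  //  \lnot \lnot c.
          branch 1.1.1 (add \lnot a):
            ○ open, literals {a=F, d=T}.
          branch 1.1.2 (add \lnot \lnot c):
            ○ open, literals {a=F, c=T, d=T}.
      branch 1.2 (add \lnot \lnot b):
        ○ open, literals {a=F, b=T, d=T}.
  branch 2 (add \lnot c):
    \lnot (((a \land \lnot c) \lor a) \land \lnot b): β-rule — branch into \lnot ((a \land \lnot c) \lor a)  //  \lnot \lnot b.
      branch 2.1 (add \lnot ((a \land \lnot c) \lor a)):
        \lnot ((a \land \lnot c) \lor a): α-rule — add \lnot (a \land \lnot c), \lnot a.
        \lnot (a \land \lnot c): β-rule — branch into \lnot a  //  \lnot \lnot c.
          branch 2.1.1 (add \lnot a):
            ○ open, literals {a=F, c=F}.
          branch 2.1.2 (add \lnot \lnot c):
            × closes — contains both c and \lnot c.
      branch 2.2 (add \lnot \lnot b):
        ○ open, literals {b=T, c=F}.
1 branch closed, 5 open.
An open branch gives a satisfying assignment: a=F, d=T.

Satisfiable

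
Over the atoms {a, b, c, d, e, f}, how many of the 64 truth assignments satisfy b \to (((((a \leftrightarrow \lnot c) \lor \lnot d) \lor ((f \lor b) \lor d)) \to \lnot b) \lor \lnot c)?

48

Initial set: {(b \to (((((a \leftrightarrow \lnot c) \lor \lnot d) \lor ((f \lor b) \lor d)) \to \lnot b) \lor \lnot c))}.
(b \to (((((a \leftrightarrow \lnot c) \lor \lnot d) \lor ((f \lor b) \lor d)) \to \lnot b) \lor \lnot c)): β-rule — branch into \lnot b  //  (((((a \leftrightarrow \lnot c) \lor \lnot d) \lor ((f \lor b) \lor d)) \to \lnot b) \lor \lnot c).
  branch 1 (add \lnot b):
    ○ open, literals {b=false}.
  branch 2 (add (((((a \leftrightarrow \lnot c) \lor \lnot d) \lor ((f \lor b) \lor d)) \to \lnot b) \lor \lnot c)):
    (((((a \leftrightarrow \lnot c) \lor \lnot d) \lor ((f \lor b) \lor d)) \to \lnot b) \lor \lnot c): β-rule — branch into ((((a \leftrightarrow \lnot c) \lor \lnot d) \lor ((f \lor b) \lor d)) \to \lnot b)  //  \lnot c.
      branch 2.1 (add ((((a \leftrightarrow \lnot c) \lor \lnot d) \lor ((f \lor b) \lor d)) \to \lnot b)):
        ((((a \leftrightarrow \lnot c) \lor \lnot d) \lor ((f \lor b) \lor d)) \to \lnot b): β-rule — branch into \lnot (((a \leftrightarrow \lnot c) \lor \lnot d) \lor ((f \lor b) \lor d))  //  \lnot b.
          branch 2.1.1 (add \lnot (((a \leftrightarrow \lnot c) \lor \lnot d) \lor ((f \lor b) \lor d))):
            \lnot (((a \leftrightarrow \lnot c) \lor \lnot d) \lor ((f \lor b) \lor d)): α-rule — add \lnot ((a \leftrightarrow \lnot c) \lor \lnot d), \lnot ((f \lor b) \lor d).
            \lnot ((a \leftrightarrow \lnot c) \lor \lnot d): α-rule — add \lnot (a \leftrightarrow \lnot c), \lnot \lnot d.
            \lnot ((f \lor b) \lor d): α-rule — add \lnot (f \lor b), \lnot d.
            × closes — contains both d and \lnot d.
          branch 2.1.2 (add \lnot b):
            ○ open, literals {b=false}.
      branch 2.2 (add \lnot c):
        ○ open, literals {c=false}.
1 branch closed, 3 open.
Each open branch fixes some atoms; the unmentioned ones are free. Counting distinct full assignments: branch {b=false} (a, c, d, e, f) contributes 32 new; branch {b=false} (a, c, d, e, f) contributes 0 new; branch {c=false} (a, b, d, e, f) contributes 16 new. Total: 48.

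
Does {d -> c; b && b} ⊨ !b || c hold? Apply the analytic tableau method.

No

Initial set: {(d -> c); (b && b); !(!b || c)}.
(b && b): α-rule — add b, b.
!(!b || c): α-rule — add !!b, !c.
(d -> c): β-rule — branch into !d  //  c.
  branch 1 (add !d):
    ○ open, literals {b=true, c=false, d=false}.
  branch 2 (add c):
    × closes — contains both c and !c.
1 branch closed, 1 open.
An open branch gives a countermodel: b=true, c=false, d=false (unmentioned atoms arbitrary); the premises hold there but the conclusion fails.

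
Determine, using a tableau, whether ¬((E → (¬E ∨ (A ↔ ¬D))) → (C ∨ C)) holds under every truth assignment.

Not valid

Assume the negation and expand:
Initial set: {F ¬((E → (¬E ∨ (A ↔ ¬D))) → (C ∨ C))}.
F ¬((E → (¬E ∨ (A ↔ ¬D))) → (C ∨ C)): β-rule — branch into F (E → (¬E ∨ (A ↔ ¬D)))  //  T (C ∨ C).
  branch 1 (add F (E → (¬E ∨ (A ↔ ¬D)))):
    F (E → (¬E ∨ (A ↔ ¬D))): α-rule — add T E, F (¬E ∨ (A ↔ ¬D)).
    F (¬E ∨ (A ↔ ¬D)): α-rule — add F ¬E, F (A ↔ ¬D).
    F (A ↔ ¬D): β-rule — branch into T A, F ¬D  //  F A, T ¬D.
      branch 1.1 (add T A, F ¬D):
        ○ open, literals {A=true, D=true, E=true}.
      branch 1.2 (add F A, T ¬D):
        ○ open, literals {A=false, D=false, E=true}.
  branch 2 (add T (C ∨ C)):
    T (C ∨ C): β-rule — branch into T C  //  T C.
      branch 2.1 (add T C):
        ○ open, literals {C=true}.
      branch 2.2 (add T C):
        ○ open, literals {C=true}.
0 branches closed, 4 open.
An open branch gives a countermodel: A=true, D=true, E=true (unmentioned atoms arbitrary); under it the original formula is false.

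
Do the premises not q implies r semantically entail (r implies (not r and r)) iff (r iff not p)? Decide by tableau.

No

Initial set: {(not q implies r); not ((r implies (not r and r)) iff (r iff not p))}.
(not q implies r): β-rule — branch into not not q  //  r.
  branch 1 (add not not q):
    not ((r implies (not r and r)) iff (r iff not p)): β-rule — branch into (r implies (not r and r)), not (r iff not p)  //  not (r implies (not r and r)), (r iff not p).
      branch 1.1 (add (r implies (not r and r)), not (r iff not p)):
        (r implies (not r and r)): β-rule — branch into not r  //  (not r and r).
          branch 1.1.1 (add not r):
            not (r iff not p): β-rule — branch into r, not not p  //  not r, not p.
              branch 1.1.1.1 (add r, not not p):
                × closes — contains both r and not r.
              branch 1.1.1.2 (add not r, not p):
                ○ open, literals {p=F, q=T, r=F}.
          branch 1.1.2 (add (not r and r)):
            (not r and r): α-rule — add not r, r.
            × closes — contains both r and not r.
      branch 1.2 (add not (r implies (not r and r)), (r iff not p)):
        not (r implies (not r and r)): α-rule — add r, not (not r and r).
        (r iff not p): β-rule — branch into r, not p  //  not r, not not p.
          branch 1.2.1 (add r, not p):
            not (not r and r): β-rule — branch into not not r  //  not r.
              branch 1.2.1.1 (add not not r):
                ○ open, literals {p=F, q=T, r=T}.
              branch 1.2.1.2 (add not r):
                × closes — contains both r and not r.
          branch 1.2.2 (add not r, not not p):
            × closes — contains both r and not r.
  branch 2 (add r):
    not ((r implies (not r and r)) iff (r iff not p)): β-rule — branch into (r implies (not r and r)), not (r iff not p)  //  not (r implies (not r and r)), (r iff not p).
      branch 2.1 (add (r implies (not r and r)), not (r iff not p)):
        (r implies (not r and r)): β-rule — branch into not r  //  (not r and r).
          branch 2.1.1 (add not r):
            × closes — contains both r and not r.
          branch 2.1.2 (add (not r and r)):
            (not r and r): α-rule — add not r, r.
            × closes — contains both r and not r.
      branch 2.2 (add not (r implies (not r and r)), (r iff not p)):
        not (r implies (not r and r)): α-rule — add r, not (not r and r).
        (r iff not p): β-rule — branch into r, not p  //  not r, not not p.
          branch 2.2.1 (add r, not p):
            not (not r and r): β-rule — branch into not not r  //  not r.
              branch 2.2.1.1 (add not not r):
                ○ open, literals {p=F, r=T}.
              branch 2.2.1.2 (add not r):
                × closes — contains both r and not r.
          branch 2.2.2 (add not r, not not p):
            × closes — contains both r and not r.
8 branches closed, 3 open.
An open branch gives a countermodel: p=F, q=T, r=F (unmentioned atoms arbitrary); the premises hold there but the conclusion fails.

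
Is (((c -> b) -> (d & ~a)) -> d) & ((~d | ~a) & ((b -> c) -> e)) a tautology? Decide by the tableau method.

Assume the negation and expand:
Initial set: {~((((c -> b) -> (d & ~a)) -> d) & ((~d | ~a) & ((b -> c) -> e)))}.
~((((c -> b) -> (d & ~a)) -> d) & ((~d | ~a) & ((b -> c) -> e))): β-rule — branch into ~(((c -> b) -> (d & ~a)) -> d)  //  ~((~d | ~a) & ((b -> c) -> e)).
  branch 1 (add ~(((c -> b) -> (d & ~a)) -> d)):
    ~(((c -> b) -> (d & ~a)) -> d): α-rule — add ((c -> b) -> (d & ~a)), ~d.
    ((c -> b) -> (d & ~a)): β-rule — branch into ~(c -> b)  //  (d & ~a).
      branch 1.1 (add ~(c -> b)):
        ~(c -> b): α-rule — add c, ~b.
        ○ open, literals {b=F, c=T, d=F}.
      branch 1.2 (add (d & ~a)):
        (d & ~a): α-rule — add d, ~a.
        × closes — contains both d and ~d.
  branch 2 (add ~((~d | ~a) & ((b -> c) -> e))):
    ~((~d | ~a) & ((b -> c) -> e)): β-rule — branch into ~(~d | ~a)  //  ~((b -> c) -> e).
      branch 2.1 (add ~(~d | ~a)):
        ~(~d | ~a): α-rule — add ~~d, ~~a.
        ○ open, literals {a=T, d=T}.
      branch 2.2 (add ~((b -> c) -> e)):
        ~((b -> c) -> e): α-rule — add (b -> c), ~e.
        (b -> c): β-rule — branch into ~b  //  c.
          branch 2.2.1 (add ~b):
            ○ open, literals {b=F, e=F}.
          branch 2.2.2 (add c):
            ○ open, literals {c=T, e=F}.
1 branch closed, 4 open.
An open branch gives a countermodel: b=F, c=T, d=F (unmentioned atoms arbitrary); under it the original formula is false.

Not valid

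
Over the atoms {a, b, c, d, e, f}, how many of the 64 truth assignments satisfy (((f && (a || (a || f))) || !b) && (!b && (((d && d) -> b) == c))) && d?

8

Initial set: {((((f && (a || (a || f))) || !b) && (!b && (((d && d) -> b) == c))) && d)}.
((((f && (a || (a || f))) || !b) && (!b && (((d && d) -> b) == c))) && d): α-rule — add (((f && (a || (a || f))) || !b) && (!b && (((d && d) -> b) == c))), d.
(((f && (a || (a || f))) || !b) && (!b && (((d && d) -> b) == c))): α-rule — add ((f && (a || (a || f))) || !b), (!b && (((d && d) -> b) == c)).
(!b && (((d && d) -> b) == c)): α-rule — add !b, (((d && d) -> b) == c).
((f && (a || (a || f))) || !b): β-rule — branch into (f && (a || (a || f)))  //  !b.
  branch 1 (add (f && (a || (a || f)))):
    (f && (a || (a || f))): α-rule — add f, (a || (a || f)).
    (((d && d) -> b) == c): β-rule — branch into ((d && d) -> b), c  //  !((d && d) -> b), !c.
      branch 1.1 (add ((d && d) -> b), c):
        (a || (a || f)): β-rule — branch into a  //  (a || f).
          branch 1.1.1 (add a):
            ((d && d) -> b): β-rule — branch into !(d && d)  //  b.
              branch 1.1.1.1 (add !(d && d)):
                !(d && d): β-rule — branch into !d  //  !d.
                  branch 1.1.1.1.1 (add !d):
                    × closes — contains both d and !d.
                  branch 1.1.1.1.2 (add !d):
                    × closes — contains both d and !d.
              branch 1.1.1.2 (add b):
                × closes — contains both b and !b.
          branch 1.1.2 (add (a || f)):
            ((d && d) -> b): β-rule — branch into !(d && d)  //  b.
              branch 1.1.2.1 (add !(d && d)):
                (a || f): β-rule — branch into a  //  f.
                  branch 1.1.2.1.1 (add a):
                    !(d && d): β-rule — branch into !d  //  !d.
                      branch 1.1.2.1.1.1 (add !d):
                        × closes — contains both d and !d.
                      branch 1.1.2.1.1.2 (add !d):
                        × closes — contains both d and !d.
                  branch 1.1.2.1.2 (add f):
                    !(d && d): β-rule — branch into !d  //  !d.
                      branch 1.1.2.1.2.1 (add !d):
                        × closes — contains both d and !d.
                      branch 1.1.2.1.2.2 (add !d):
                        × closes — contains both d and !d.
              branch 1.1.2.2 (add b):
                × closes — contains both b and !b.
      branch 1.2 (add !((d && d) -> b), !c):
        !((d && d) -> b): α-rule — add (d && d), !b.
        (d && d): α-rule — add d, d.
        (a || (a || f)): β-rule — branch into a  //  (a || f).
          branch 1.2.1 (add a):
            ○ open, literals {a=true, b=false, c=false, d=true, f=true}.
          branch 1.2.2 (add (a || f)):
            (a || f): β-rule — branch into a  //  f.
              branch 1.2.2.1 (add a):
                ○ open, literals {a=true, b=false, c=false, d=true, f=true}.
              branch 1.2.2.2 (add f):
                ○ open, literals {b=false, c=false, d=true, f=true}.
  branch 2 (add !b):
    (((d && d) -> b) == c): β-rule — branch into ((d && d) -> b), c  //  !((d && d) -> b), !c.
      branch 2.1 (add ((d && d) -> b), c):
        ((d && d) -> b): β-rule — branch into !(d && d)  //  b.
          branch 2.1.1 (add !(d && d)):
            !(d && d): β-rule — branch into !d  //  !d.
              branch 2.1.1.1 (add !d):
                × closes — contains both d and !d.
              branch 2.1.1.2 (add !d):
                × closes — contains both d and !d.
          branch 2.1.2 (add b):
            × closes — contains both b and !b.
      branch 2.2 (add !((d && d) -> b), !c):
        !((d && d) -> b): α-rule — add (d && d), !b.
        (d && d): α-rule — add d, d.
        ○ open, literals {b=false, c=false, d=true}.
11 branches closed, 4 open.
Each open branch fixes some atoms; the unmentioned ones are free. Counting distinct full assignments: branch {a=true, b=false, c=false, d=true, f=true} (e) contributes 2 new; branch {a=true, b=false, c=false, d=true, f=true} (e) contributes 0 new; branch {b=false, c=false, d=true, f=true} (a, e) contributes 2 new; branch {b=false, c=false, d=true} (a, e, f) contributes 4 new. Total: 8.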